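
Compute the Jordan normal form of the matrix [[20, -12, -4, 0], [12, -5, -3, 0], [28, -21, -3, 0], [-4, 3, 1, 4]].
J = [[4, 1, 0, 0], [0, 4, 0, 0], [0, 0, 4, 0], [0, 0, 0, 4]]

The characteristic polynomial is det(xI - A) = (x - 4)^4, so the eigenvalues are 4 (algebraic multiplicity 4).

For λ = 4: rank(A - 4I) = 1, rank((A - 4I)^2) = 0. The eigenspace has dimension 4 - 1 = 3, so there are 3 Jordan blocks; the rank sequence gives block sizes [2, 1, 1].

Assembling the blocks gives the Jordan form J above.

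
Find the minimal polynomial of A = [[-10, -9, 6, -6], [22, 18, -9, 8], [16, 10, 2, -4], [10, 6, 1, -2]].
The characteristic polynomial factors as (x - 2)^4. The minimal polynomial is ∏(x - λ)^{k_λ} where k_λ is the size of the largest Jordan block at λ.

For λ = 2: rank(A - 2I) = 2, and the largest Jordan block has size 3 (the smallest k with rank((A - 2I)^k) = rank((A - 2I)^(k+1))).

So m_A(x) = (x - 2)^3.

m_A(x) = (x - 2)^3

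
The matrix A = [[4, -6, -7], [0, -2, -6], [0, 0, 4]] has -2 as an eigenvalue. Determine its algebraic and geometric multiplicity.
The characteristic polynomial is (x - 4)^2(x + 2), so the factor x + 2 appears with exponent 1: the algebraic multiplicity is 1.

rank(A + 2I) = 2, so the eigenspace has dimension 3 - 2 = 1: the geometric multiplicity is 1.

algebraic multiplicity 1, geometric multiplicity 1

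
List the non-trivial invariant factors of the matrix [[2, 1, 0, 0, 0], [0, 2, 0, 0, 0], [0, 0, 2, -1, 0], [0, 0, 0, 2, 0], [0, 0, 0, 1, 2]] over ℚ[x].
The Jordan structure of A has elementary divisors (x - 2)^2, (x - 2)^2, (x - 2). Arranging the block sizes at each eigenvalue in decreasing order and taking row products gives the invariant factors.

Invariant factors (smallest first, each dividing the next): x - 2, (x - 2)^2, (x - 2)^2.

Check: the last factor (x - 2)^2 is the minimal polynomial, and the product (x - 2)^5 is the characteristic polynomial.

x - 2, (x - 2)^2, (x - 2)^2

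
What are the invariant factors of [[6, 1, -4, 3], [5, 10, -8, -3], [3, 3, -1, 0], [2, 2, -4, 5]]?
(x - 5)^2, (x - 5)^2

The Jordan structure of A has elementary divisors (x - 5)^2, (x - 5)^2. Arranging the block sizes at each eigenvalue in decreasing order and taking row products gives the invariant factors.

Invariant factors (smallest first, each dividing the next): (x - 5)^2, (x - 5)^2.

Check: the last factor (x - 5)^2 is the minimal polynomial, and the product (x - 5)^4 is the characteristic polynomial.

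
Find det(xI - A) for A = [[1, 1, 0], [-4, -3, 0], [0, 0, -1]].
xI - A = [[x - 1, -1, 0], [4, x + 3, 0], [0, 0, x + 1]].

Expanding det(xI - A) along the first row:
det(xI - A) = + (x - 1)·det([[x + 3, 0], [0, x + 1]]) - (-1)·det([[4, 0], [0, x + 1]]) + (0)·det([[4, x + 3], [0, 0]]).

Evaluating gives χ_A(x) = x^3 + 3x^2 + 3x + 1 = (x + 1)^3.

χ_A(x) = (x + 1)^3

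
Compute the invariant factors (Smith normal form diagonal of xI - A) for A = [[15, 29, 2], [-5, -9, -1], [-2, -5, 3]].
The Jordan structure of A has elementary divisors (x - 3)^3. Arranging the block sizes at each eigenvalue in decreasing order and taking row products gives the invariant factors.

Invariant factors (smallest first, each dividing the next): (x - 3)^3.

Check: the last factor (x - 3)^3 is the minimal polynomial, and the product (x - 3)^3 is the characteristic polynomial.

(x - 3)^3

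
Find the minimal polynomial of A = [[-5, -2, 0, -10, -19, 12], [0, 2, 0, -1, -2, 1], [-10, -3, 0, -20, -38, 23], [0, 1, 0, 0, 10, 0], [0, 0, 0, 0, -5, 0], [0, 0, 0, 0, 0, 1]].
The characteristic polynomial factors as x(x - 1)^3(x + 5)^2. The minimal polynomial is ∏(x - λ)^{k_λ} where k_λ is the size of the largest Jordan block at λ.

For λ = -5: rank(A + 5I) = 5, and the largest Jordan block has size 2 (the smallest k with rank((A + 5I)^k) = rank((A + 5I)^(k+1))).
For λ = 0: rank(A) = 5, and the largest Jordan block has size 1 (the smallest k with rank(A^k) = rank(A^(k+1))).
For λ = 1: rank(A - I) = 5, and the largest Jordan block has size 3 (the smallest k with rank((A - I)^k) = rank((A - I)^(k+1))).

So m_A(x) = x(x - 1)^3(x + 5)^2.

m_A(x) = x(x - 1)^3(x + 5)^2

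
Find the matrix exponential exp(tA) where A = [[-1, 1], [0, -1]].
e^{tA} = [[e^{-t}, t*e^{-t}], [0, e^{-t}]]

A has Jordan form J = [[-1, 1], [0, -1]] with A = PJP^{-1}, so e^{tA} = P e^{tJ} P^{-1}.

For a Jordan block J_k(λ), e^{tJ_k(λ)} = e^{λt} · (I + tN + t^2 N^2/2! + ... + t^{k-1} N^{k-1}/(k-1)!) where N is the nilpotent superdiagonal part.

Assembling the blocks and conjugating back gives the entries of e^{tA} as shown above.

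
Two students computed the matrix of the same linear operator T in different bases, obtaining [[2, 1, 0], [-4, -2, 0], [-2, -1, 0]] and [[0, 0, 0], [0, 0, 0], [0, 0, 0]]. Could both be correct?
No.

Both have characteristic polynomial x^3, but the minimal polynomial of A is x^2 while the minimal polynomial of B is x. The minimal polynomial is a similarity invariant, so A and B are not similar.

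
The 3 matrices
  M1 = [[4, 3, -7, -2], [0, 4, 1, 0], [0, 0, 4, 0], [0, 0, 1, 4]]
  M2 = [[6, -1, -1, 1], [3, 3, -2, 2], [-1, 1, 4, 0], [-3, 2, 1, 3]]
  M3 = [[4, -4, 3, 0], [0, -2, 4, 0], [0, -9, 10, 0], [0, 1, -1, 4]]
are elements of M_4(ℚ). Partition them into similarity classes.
1 class: {M1, M2, M3}

Characteristic polynomials: χ_{M1} = (x - 4)^4, χ_{M2} = (x - 4)^4, χ_{M3} = (x - 4)^4.

{M1, M2, M3}: invariant factors x - 4, (x - 4)^3.

Matrices are similar if and only if their invariant-factor lists agree; the partition into similarity classes is {M1, M2, M3}.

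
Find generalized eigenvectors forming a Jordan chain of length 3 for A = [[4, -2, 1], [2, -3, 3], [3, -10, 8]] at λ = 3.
We seek v_1 ∈ ker((A - 3I)^3) \ ker((A - 3I)^2), then set v_{i+1} = (A - 3I) v_i.

One such chain is v_1 = [[0, -2, -3]]^T, v_2 = [[1, 3, 5]]^T, v_3 = [[0, -1, -2]]^T. Check: (A - 3I) v_3 = [[0, 0, 0]]^T = 0.

v_1 = [[0, -2, -3]]^T, v_2 = [[1, 3, 5]]^T, v_3 = [[0, -1, -2]]^T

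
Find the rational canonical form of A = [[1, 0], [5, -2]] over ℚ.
The invariant factors of A (the non-unit diagonal entries of the Smith normal form of xI - A over ℚ[x]) are (x - 1)(x + 2), each dividing the next. The characteristic polynomial is their product, (x - 1)(x + 2).

The rational canonical form is the block-diagonal matrix of companion matrices C(f_i):
R = [[0, 2], [1, -1]].

R = [[0, 2], [1, -1]]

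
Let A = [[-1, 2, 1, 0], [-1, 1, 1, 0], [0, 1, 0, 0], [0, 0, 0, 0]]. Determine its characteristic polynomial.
xI - A = [[x + 1, -2, -1, 0], [1, x - 1, -1, 0], [0, -1, x, 0], [0, 0, 0, x]].

Expanding det(xI - A) along the first row:
det(xI - A) = + (x + 1)·det([[x - 1, -1, 0], [-1, x, 0], [0, 0, x]]) - (-2)·det([[1, -1, 0], [0, x, 0], [0, 0, x]]) + (-1)·det([[1, x - 1, 0], [0, -1, 0], [0, 0, x]]) - (0)·det([[1, x - 1, -1], [0, -1, x], [0, 0, 0]]).

Evaluating gives χ_A(x) = x^4.

χ_A(x) = x^4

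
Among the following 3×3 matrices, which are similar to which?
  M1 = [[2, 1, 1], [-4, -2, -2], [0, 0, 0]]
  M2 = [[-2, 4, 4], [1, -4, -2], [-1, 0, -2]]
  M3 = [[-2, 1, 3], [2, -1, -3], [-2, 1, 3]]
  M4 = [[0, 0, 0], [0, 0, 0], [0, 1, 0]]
2 classes: {M1, M3, M4}, {M2}

Characteristic polynomials: χ_{M1} = x^3, χ_{M2} = (x + 2)^2(x + 4), χ_{M3} = x^3, χ_{M4} = x^3.

{M1, M3, M4}: invariant factors x, x^2.

{M2}: invariant factors (x + 2)^2(x + 4).

Matrices are similar if and only if their invariant-factor lists agree; the partition into similarity classes is {M1, M3, M4}, {M2}.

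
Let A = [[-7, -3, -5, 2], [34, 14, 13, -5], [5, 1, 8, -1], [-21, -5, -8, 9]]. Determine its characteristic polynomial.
χ_A(x) = (x - 6)^4

xI - A = [[x + 7, 3, 5, -2], [-34, x - 14, -13, 5], [-5, -1, x - 8, 1], [21, 5, 8, x - 9]].

Expanding det(xI - A) along the first row:
det(xI - A) = + (x + 7)·det([[x - 14, -13, 5], [-1, x - 8, 1], [5, 8, x - 9]]) - (3)·det([[-34, -13, 5], [-5, x - 8, 1], [21, 8, x - 9]]) + (5)·det([[-34, x - 14, 5], [-5, -1, 1], [21, 5, x - 9]]) - (-2)·det([[-34, x - 14, -13], [-5, -1, x - 8], [21, 5, 8]]).

Evaluating gives χ_A(x) = x^4 - 24x^3 + 216x^2 - 864x + 1296 = (x - 6)^4.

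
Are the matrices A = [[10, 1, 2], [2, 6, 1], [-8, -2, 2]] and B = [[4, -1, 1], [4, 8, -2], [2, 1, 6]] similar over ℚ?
Yes.

Two matrices over a field are similar if and only if they have the same invariant factors.

Both A and B have characteristic polynomial (x - 6)^3 and minimal polynomial (x - 6)^3. Computing further, both have invariant factors (x - 6)^3. Hence A and B are similar.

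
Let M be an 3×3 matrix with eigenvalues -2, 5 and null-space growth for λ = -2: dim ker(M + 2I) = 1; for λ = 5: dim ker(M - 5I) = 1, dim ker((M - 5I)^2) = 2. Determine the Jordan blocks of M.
λ = -2: successive nullity increments [1] count blocks of size ≥ k; block sizes are [1].
λ = 5: successive nullity increments [1, 1] count blocks of size ≥ k; block sizes are [2].

Jordan blocks: (-2, 1), (5, 2)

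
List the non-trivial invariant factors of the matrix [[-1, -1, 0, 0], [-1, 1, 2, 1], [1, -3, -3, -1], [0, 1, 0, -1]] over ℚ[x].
x + 1, (x + 1)^3

The Jordan structure of A has elementary divisors (x + 1)^3, (x + 1). Arranging the block sizes at each eigenvalue in decreasing order and taking row products gives the invariant factors.

Invariant factors (smallest first, each dividing the next): x + 1, (x + 1)^3.

Check: the last factor (x + 1)^3 is the minimal polynomial, and the product (x + 1)^4 is the characteristic polynomial.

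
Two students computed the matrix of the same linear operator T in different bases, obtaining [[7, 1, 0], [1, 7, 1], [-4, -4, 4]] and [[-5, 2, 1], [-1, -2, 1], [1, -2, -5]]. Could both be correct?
No.

trace(A) = 18 but trace(B) = -12. The trace is a similarity invariant, so A and B are not similar.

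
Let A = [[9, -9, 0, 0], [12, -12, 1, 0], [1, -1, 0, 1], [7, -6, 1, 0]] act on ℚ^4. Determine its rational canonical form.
R = [[0, 0, 0, -9], [1, 0, 0, -3], [0, 1, 0, 0], [0, 0, 1, -3]]

The invariant factors of A (the non-unit diagonal entries of the Smith normal form of xI - A over ℚ[x]) are (x + 3)(x^3 + 3), each dividing the next. The characteristic polynomial is their product, (x + 3)(x^3 + 3).

The rational canonical form is the block-diagonal matrix of companion matrices C(f_i):
R = [[0, 0, 0, -9], [1, 0, 0, -3], [0, 1, 0, 0], [0, 0, 1, -3]].

Note the characteristic polynomial does not split into linear factors over ℚ, so A has no Jordan form over ℚ; the rational canonical form exists over any field.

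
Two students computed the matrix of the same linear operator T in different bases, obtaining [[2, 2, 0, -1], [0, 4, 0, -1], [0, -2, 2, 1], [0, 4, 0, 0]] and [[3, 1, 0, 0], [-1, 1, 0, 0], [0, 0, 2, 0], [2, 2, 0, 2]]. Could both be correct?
Yes.

Two matrices over a field are similar if and only if they have the same invariant factors.

Both A and B have characteristic polynomial (x - 2)^4 and minimal polynomial (x - 2)^2. Computing further, both have invariant factors x - 2, x - 2, (x - 2)^2. Hence A and B are similar.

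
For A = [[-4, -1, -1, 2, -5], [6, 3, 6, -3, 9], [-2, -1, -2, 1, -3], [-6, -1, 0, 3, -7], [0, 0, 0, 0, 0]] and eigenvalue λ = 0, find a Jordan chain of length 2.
v_1 = [[0, 1, 0, 1, 0]]^T, v_2 = [[1, 0, 0, 2, 0]]^T

We seek v_1 ∈ ker(A^2) \ ker(A), then set v_{i+1} = A v_i.

One such chain is v_1 = [[0, 1, 0, 1, 0]]^T, v_2 = [[1, 0, 0, 2, 0]]^T. Check: A v_2 = [[0, 0, 0, 0, 0]]^T = 0.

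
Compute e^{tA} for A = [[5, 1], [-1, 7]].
e^{tA} = [[(1 - t)*e^{6*t}, t*e^{6*t}], [-t*e^{6*t}, (t + 1)*e^{6*t}]]

A has Jordan form J = [[6, 1], [0, 6]] with A = PJP^{-1}, so e^{tA} = P e^{tJ} P^{-1}.

For a Jordan block J_k(λ), e^{tJ_k(λ)} = e^{λt} · (I + tN + t^2 N^2/2! + ... + t^{k-1} N^{k-1}/(k-1)!) where N is the nilpotent superdiagonal part.

Assembling the blocks and conjugating back gives the entries of e^{tA} as shown above.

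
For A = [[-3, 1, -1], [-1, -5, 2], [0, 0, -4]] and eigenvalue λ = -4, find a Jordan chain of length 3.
We seek v_1 ∈ ker((A + 4I)^3) \ ker((A + 4I)^2), then set v_{i+1} = (A + 4I) v_i.

One such chain is v_1 = [[3, -1, 1]]^T, v_2 = [[1, 0, 0]]^T, v_3 = [[1, -1, 0]]^T. Check: (A + 4I) v_3 = [[0, 0, 0]]^T = 0.

v_1 = [[3, -1, 1]]^T, v_2 = [[1, 0, 0]]^T, v_3 = [[1, -1, 0]]^T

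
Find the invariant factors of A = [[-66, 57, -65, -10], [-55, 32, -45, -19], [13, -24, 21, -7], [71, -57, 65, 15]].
(x - 5)^2(x + 4)^2

The Jordan structure of A has elementary divisors (x + 4)^2, (x - 5)^2. Arranging the block sizes at each eigenvalue in decreasing order and taking row products gives the invariant factors.

Invariant factors (smallest first, each dividing the next): (x - 5)^2(x + 4)^2.

Check: the last factor (x - 5)^2(x + 4)^2 is the minimal polynomial, and the product (x - 5)^2(x + 4)^2 is the characteristic polynomial.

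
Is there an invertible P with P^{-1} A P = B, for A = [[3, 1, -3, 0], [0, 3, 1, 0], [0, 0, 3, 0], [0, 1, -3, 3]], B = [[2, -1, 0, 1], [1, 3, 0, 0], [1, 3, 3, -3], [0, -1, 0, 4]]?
Two matrices over a field are similar if and only if they have the same invariant factors.

Both A and B have characteristic polynomial (x - 3)^4 and minimal polynomial (x - 3)^3. Computing further, both have invariant factors x - 3, (x - 3)^3. Hence A and B are similar.

Yes.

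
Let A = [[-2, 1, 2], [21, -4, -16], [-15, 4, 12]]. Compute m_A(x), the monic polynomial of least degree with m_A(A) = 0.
m_A(x) = (x - 4)(x - 1)^2

The characteristic polynomial factors as (x - 4)(x - 1)^2. The minimal polynomial is ∏(x - λ)^{k_λ} where k_λ is the size of the largest Jordan block at λ.

For λ = 1: rank(A - I) = 2, and the largest Jordan block has size 2 (the smallest k with rank((A - I)^k) = rank((A - I)^(k+1))).
For λ = 4: rank(A - 4I) = 2, and the largest Jordan block has size 1 (the smallest k with rank((A - 4I)^k) = rank((A - 4I)^(k+1))).

So m_A(x) = (x - 4)(x - 1)^2.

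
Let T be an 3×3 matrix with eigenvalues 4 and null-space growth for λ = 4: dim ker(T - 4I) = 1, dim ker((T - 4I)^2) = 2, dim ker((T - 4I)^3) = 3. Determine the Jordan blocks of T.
Jordan blocks: (4, 3)

λ = 4: successive nullity increments [1, 1, 1] count blocks of size ≥ k; block sizes are [3].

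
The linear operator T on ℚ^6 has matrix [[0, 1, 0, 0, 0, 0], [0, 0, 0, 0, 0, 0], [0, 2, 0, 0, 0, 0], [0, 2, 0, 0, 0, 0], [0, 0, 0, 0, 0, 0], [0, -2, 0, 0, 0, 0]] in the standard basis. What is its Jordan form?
J = [[0, 1, 0, 0, 0, 0], [0, 0, 0, 0, 0, 0], [0, 0, 0, 0, 0, 0], [0, 0, 0, 0, 0, 0], [0, 0, 0, 0, 0, 0], [0, 0, 0, 0, 0, 0]]

The characteristic polynomial is det(xI - A) = x^6, so the eigenvalues are 0 (algebraic multiplicity 6).

For λ = 0: rank(A) = 1, rank(A^2) = 0. The eigenspace has dimension 6 - 1 = 5, so there are 5 Jordan blocks; the rank sequence gives block sizes [2, 1, 1, 1, 1].

Assembling the blocks gives the Jordan form J above.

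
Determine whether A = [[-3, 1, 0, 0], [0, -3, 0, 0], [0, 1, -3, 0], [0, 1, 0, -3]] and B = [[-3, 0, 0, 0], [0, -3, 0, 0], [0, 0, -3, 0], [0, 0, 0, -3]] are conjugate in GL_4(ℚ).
Both have characteristic polynomial (x + 3)^4, but the minimal polynomial of A is (x + 3)^2 while the minimal polynomial of B is x + 3. The minimal polynomial is a similarity invariant, so A and B are not similar.

No.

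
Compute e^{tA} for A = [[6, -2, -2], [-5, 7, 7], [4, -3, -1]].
A has Jordan form J = [[4, 1, 0], [0, 4, 1], [0, 0, 4]] with A = PJP^{-1}, so e^{tA} = P e^{tJ} P^{-1}.

For a Jordan block J_k(λ), e^{tJ_k(λ)} = e^{λt} · (I + tN + t^2 N^2/2! + ... + t^{k-1} N^{k-1}/(k-1)!) where N is the nilpotent superdiagonal part.

Assembling the blocks and conjugating back gives the entries of e^{tA} as shown above.

e^{tA} = [[(3*t^2 + 2*t + 1)*e^{4*t}, -2*t*(t + 1)*e^{4*t}, -2*t*(2*t + 1)*e^{4*t}], [t*(3*t - 10)*e^{4*t}/2, (-t^2 + 3*t + 1)*e^{4*t}, t*(7 - 2*t)*e^{4*t}], [t*(3*t + 8)*e^{4*t}/2, t*(-t - 3)*e^{4*t}, (-2*t^2 - 5*t + 1)*e^{4*t}]]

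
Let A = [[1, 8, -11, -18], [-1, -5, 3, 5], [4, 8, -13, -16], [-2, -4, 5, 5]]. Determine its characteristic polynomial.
xI - A = [[x - 1, -8, 11, 18], [1, x + 5, -3, -5], [-4, -8, x + 13, 16], [2, 4, -5, x - 5]].

Expanding det(xI - A) along the first row:
det(xI - A) = + (x - 1)·det([[x + 5, -3, -5], [-8, x + 13, 16], [4, -5, x - 5]]) - (-8)·det([[1, -3, -5], [-4, x + 13, 16], [2, -5, x - 5]]) + (11)·det([[1, x + 5, -5], [-4, -8, 16], [2, 4, x - 5]]) - (18)·det([[1, x + 5, -3], [-4, -8, x + 13], [2, 4, -5]]).

Evaluating gives χ_A(x) = x^4 + 12x^3 + 54x^2 + 108x + 81 = (x + 3)^4.

χ_A(x) = (x + 3)^4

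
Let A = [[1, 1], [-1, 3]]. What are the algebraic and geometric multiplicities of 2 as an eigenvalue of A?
algebraic multiplicity 2, geometric multiplicity 1

The characteristic polynomial is (x - 2)^2, so the factor x - 2 appears with exponent 2: the algebraic multiplicity is 2.

rank(A - 2I) = 1, so the eigenspace has dimension 2 - 1 = 1: the geometric multiplicity is 1.

Since 1 < 2, A is not diagonalizable.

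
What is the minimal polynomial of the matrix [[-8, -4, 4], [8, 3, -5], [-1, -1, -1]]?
The characteristic polynomial factors as (x + 2)^3. The minimal polynomial is ∏(x - λ)^{k_λ} where k_λ is the size of the largest Jordan block at λ.

For λ = -2: rank(A + 2I) = 2, and the largest Jordan block has size 3 (the smallest k with rank((A + 2I)^k) = rank((A + 2I)^(k+1))).

So m_A(x) = (x + 2)^3.

m_A(x) = (x + 2)^3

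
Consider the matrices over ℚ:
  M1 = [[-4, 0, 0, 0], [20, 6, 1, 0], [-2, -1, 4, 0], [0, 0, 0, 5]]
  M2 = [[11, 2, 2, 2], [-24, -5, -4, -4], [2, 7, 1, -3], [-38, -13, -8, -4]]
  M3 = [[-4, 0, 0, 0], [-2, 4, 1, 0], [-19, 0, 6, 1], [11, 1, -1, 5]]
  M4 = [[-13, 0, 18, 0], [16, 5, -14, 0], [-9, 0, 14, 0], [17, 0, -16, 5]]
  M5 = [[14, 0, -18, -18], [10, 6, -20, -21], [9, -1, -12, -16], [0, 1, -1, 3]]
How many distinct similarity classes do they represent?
Characteristic polynomials: χ_{M1} = (x - 5)^3(x + 4), χ_{M2} = (x - 4)(x - 1)(x + 1)^2, χ_{M3} = (x - 5)^3(x + 4), χ_{M4} = (x - 5)^3(x + 4), χ_{M5} = (x - 5)^3(x + 4).

{M1, M4}: invariant factors x - 5, (x - 5)^2(x + 4).

{M2}: invariant factors x + 1, (x - 4)(x - 1)(x + 1).

{M3, M5}: invariant factors (x - 5)^3(x + 4).

Matrices are similar if and only if their invariant-factor lists agree; the partition into similarity classes is {M1, M4}, {M2}, {M3, M5}.

3 classes: {M1, M4}, {M2}, {M3, M5}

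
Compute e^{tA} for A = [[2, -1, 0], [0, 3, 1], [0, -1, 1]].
e^{tA} = [[e^{2*t}, t*(-t - 2)*e^{2*t}/2, -t^2*e^{2*t}/2], [0, (t + 1)*e^{2*t}, t*e^{2*t}], [0, -t*e^{2*t}, (1 - t)*e^{2*t}]]

A has Jordan form J = [[2, 1, 0], [0, 2, 1], [0, 0, 2]] with A = PJP^{-1}, so e^{tA} = P e^{tJ} P^{-1}.

For a Jordan block J_k(λ), e^{tJ_k(λ)} = e^{λt} · (I + tN + t^2 N^2/2! + ... + t^{k-1} N^{k-1}/(k-1)!) where N is the nilpotent superdiagonal part.

Assembling the blocks and conjugating back gives the entries of e^{tA} as shown above.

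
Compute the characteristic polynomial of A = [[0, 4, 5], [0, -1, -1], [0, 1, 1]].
xI - A = [[x, -4, -5], [0, x + 1, 1], [0, -1, x - 1]].

Expanding det(xI - A) along the first row:
det(xI - A) = + (x)·det([[x + 1, 1], [-1, x - 1]]) - (-4)·det([[0, 1], [0, x - 1]]) + (-5)·det([[0, x + 1], [0, -1]]).

Evaluating gives χ_A(x) = x^3.

χ_A(x) = x^3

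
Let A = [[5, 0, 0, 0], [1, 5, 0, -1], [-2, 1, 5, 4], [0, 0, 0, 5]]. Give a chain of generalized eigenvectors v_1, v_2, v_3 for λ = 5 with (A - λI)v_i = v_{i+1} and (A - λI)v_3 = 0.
v_1 = [[2, 0, 0, 1]]^T, v_2 = [[0, 1, 0, 0]]^T, v_3 = [[0, 0, 1, 0]]^T

We seek v_1 ∈ ker((A - 5I)^3) \ ker((A - 5I)^2), then set v_{i+1} = (A - 5I) v_i.

One such chain is v_1 = [[2, 0, 0, 1]]^T, v_2 = [[0, 1, 0, 0]]^T, v_3 = [[0, 0, 1, 0]]^T. Check: (A - 5I) v_3 = [[0, 0, 0, 0]]^T = 0.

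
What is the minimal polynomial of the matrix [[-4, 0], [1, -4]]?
m_A(x) = (x + 4)^2

The characteristic polynomial factors as (x + 4)^2. The minimal polynomial is ∏(x - λ)^{k_λ} where k_λ is the size of the largest Jordan block at λ.

For λ = -4: rank(A + 4I) = 1, and the largest Jordan block has size 2 (the smallest k with rank((A + 4I)^k) = rank((A + 4I)^(k+1))).

So m_A(x) = (x + 4)^2.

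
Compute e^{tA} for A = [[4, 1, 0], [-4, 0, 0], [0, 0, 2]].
A has Jordan form J = [[2, 1, 0], [0, 2, 0], [0, 0, 2]] with A = PJP^{-1}, so e^{tA} = P e^{tJ} P^{-1}.

For a Jordan block J_k(λ), e^{tJ_k(λ)} = e^{λt} · (I + tN + t^2 N^2/2! + ... + t^{k-1} N^{k-1}/(k-1)!) where N is the nilpotent superdiagonal part.

Assembling the blocks and conjugating back gives the entries of e^{tA} as shown above.

e^{tA} = [[(2*t + 1)*e^{2*t}, t*e^{2*t}, 0], [-4*t*e^{2*t}, (1 - 2*t)*e^{2*t}, 0], [0, 0, e^{2*t}]]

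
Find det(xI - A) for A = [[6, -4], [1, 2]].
xI - A = [[x - 6, 4], [-1, x - 2]].

Expanding det(xI - A) along the first row:
det(xI - A) = + (x - 6)·det([[x - 2]]) - (4)·det([[-1]]).

Evaluating gives χ_A(x) = x^2 - 8x + 16 = (x - 4)^2.

χ_A(x) = (x - 4)^2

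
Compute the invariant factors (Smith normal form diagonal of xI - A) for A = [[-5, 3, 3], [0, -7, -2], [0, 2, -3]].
x + 5, (x + 5)^2

The Jordan structure of A has elementary divisors (x + 5)^2, (x + 5). Arranging the block sizes at each eigenvalue in decreasing order and taking row products gives the invariant factors.

Invariant factors (smallest first, each dividing the next): x + 5, (x + 5)^2.

Check: the last factor (x + 5)^2 is the minimal polynomial, and the product (x + 5)^3 is the characteristic polynomial.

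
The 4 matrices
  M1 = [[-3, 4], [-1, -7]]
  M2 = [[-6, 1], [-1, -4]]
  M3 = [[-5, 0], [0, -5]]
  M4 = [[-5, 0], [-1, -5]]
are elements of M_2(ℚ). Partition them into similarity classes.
2 classes: {M1, M2, M4}, {M3}

Characteristic polynomials: χ_{M1} = (x + 5)^2, χ_{M2} = (x + 5)^2, χ_{M3} = (x + 5)^2, χ_{M4} = (x + 5)^2.

{M1, M2, M4}: invariant factors (x + 5)^2.

{M3}: invariant factors x + 5, x + 5.

Matrices are similar if and only if their invariant-factor lists agree; the partition into similarity classes is {M1, M2, M4}, {M3}.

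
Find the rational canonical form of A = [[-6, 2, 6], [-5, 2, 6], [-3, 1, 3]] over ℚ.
The invariant factors of A (the non-unit diagonal entries of the Smith normal form of xI - A over ℚ[x]) are x(x - 1)(x + 2), each dividing the next. The characteristic polynomial is their product, x(x - 1)(x + 2).

The rational canonical form is the block-diagonal matrix of companion matrices C(f_i):
R = [[0, 0, 0], [1, 0, 2], [0, 1, -1]].

R = [[0, 0, 0], [1, 0, 2], [0, 1, -1]]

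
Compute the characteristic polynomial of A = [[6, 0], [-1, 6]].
xI - A = [[x - 6, 0], [1, x - 6]].

Expanding det(xI - A) along the first row:
det(xI - A) = + (x - 6)·det([[x - 6]]) - (0)·det([[1]]).

Evaluating gives χ_A(x) = x^2 - 12x + 36 = (x - 6)^2.

χ_A(x) = (x - 6)^2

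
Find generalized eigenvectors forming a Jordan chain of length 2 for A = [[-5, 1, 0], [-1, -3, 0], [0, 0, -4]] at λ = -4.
v_1 = [[0, 1, -1]]^T, v_2 = [[1, 1, 0]]^T

We seek v_1 ∈ ker((A + 4I)^2) \ ker(A + 4I), then set v_{i+1} = (A + 4I) v_i.

One such chain is v_1 = [[0, 1, -1]]^T, v_2 = [[1, 1, 0]]^T. Check: (A + 4I) v_2 = [[0, 0, 0]]^T = 0.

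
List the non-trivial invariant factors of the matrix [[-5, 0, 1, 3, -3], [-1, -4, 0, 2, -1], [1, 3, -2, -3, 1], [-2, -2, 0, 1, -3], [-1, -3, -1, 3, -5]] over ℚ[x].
(x + 3)^2, (x + 3)^3

The Jordan structure of A has elementary divisors (x + 3)^3, (x + 3)^2. Arranging the block sizes at each eigenvalue in decreasing order and taking row products gives the invariant factors.

Invariant factors (smallest first, each dividing the next): (x + 3)^2, (x + 3)^3.

Check: the last factor (x + 3)^3 is the minimal polynomial, and the product (x + 3)^5 is the characteristic polynomial.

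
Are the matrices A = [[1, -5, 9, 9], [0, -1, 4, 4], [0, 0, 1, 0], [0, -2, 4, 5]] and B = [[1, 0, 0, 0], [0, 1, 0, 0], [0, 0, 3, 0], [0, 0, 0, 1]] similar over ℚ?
Both have characteristic polynomial (x - 3)(x - 1)^3, but the minimal polynomial of A is (x - 3)(x - 1)^2 while the minimal polynomial of B is (x - 3)(x - 1). The minimal polynomial is a similarity invariant, so A and B are not similar.

No.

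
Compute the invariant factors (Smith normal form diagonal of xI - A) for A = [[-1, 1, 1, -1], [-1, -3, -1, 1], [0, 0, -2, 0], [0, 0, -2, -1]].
x + 2, (x + 1)(x + 2)^2

The Jordan structure of A has elementary divisors (x + 2)^2, (x + 2), (x + 1). Arranging the block sizes at each eigenvalue in decreasing order and taking row products gives the invariant factors.

Invariant factors (smallest first, each dividing the next): x + 2, (x + 1)(x + 2)^2.

Check: the last factor (x + 1)(x + 2)^2 is the minimal polynomial, and the product (x + 1)(x + 2)^3 is the characteristic polynomial.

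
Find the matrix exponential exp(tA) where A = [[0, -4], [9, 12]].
e^{tA} = [[(1 - 6*t)*e^{6*t}, -4*t*e^{6*t}], [9*t*e^{6*t}, (6*t + 1)*e^{6*t}]]

A has Jordan form J = [[6, 1], [0, 6]] with A = PJP^{-1}, so e^{tA} = P e^{tJ} P^{-1}.

For a Jordan block J_k(λ), e^{tJ_k(λ)} = e^{λt} · (I + tN + t^2 N^2/2! + ... + t^{k-1} N^{k-1}/(k-1)!) where N is the nilpotent superdiagonal part.

Assembling the blocks and conjugating back gives the entries of e^{tA} as shown above.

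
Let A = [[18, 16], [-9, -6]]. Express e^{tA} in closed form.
A has Jordan form J = [[6, 1], [0, 6]] with A = PJP^{-1}, so e^{tA} = P e^{tJ} P^{-1}.

For a Jordan block J_k(λ), e^{tJ_k(λ)} = e^{λt} · (I + tN + t^2 N^2/2! + ... + t^{k-1} N^{k-1}/(k-1)!) where N is the nilpotent superdiagonal part.

Assembling the blocks and conjugating back gives the entries of e^{tA} as shown above.

e^{tA} = [[(12*t + 1)*e^{6*t}, 16*t*e^{6*t}], [-9*t*e^{6*t}, (1 - 12*t)*e^{6*t}]]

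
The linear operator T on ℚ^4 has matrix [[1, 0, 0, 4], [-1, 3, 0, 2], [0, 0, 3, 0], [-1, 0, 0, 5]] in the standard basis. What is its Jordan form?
The characteristic polynomial is det(xI - A) = (x - 3)^4, so the eigenvalues are 3 (algebraic multiplicity 4).

For λ = 3: rank(A - 3I) = 1, rank((A - 3I)^2) = 0. The eigenspace has dimension 4 - 1 = 3, so there are 3 Jordan blocks; the rank sequence gives block sizes [2, 1, 1].

Assembling the blocks gives the Jordan form J above.

J = [[3, 1, 0, 0], [0, 3, 0, 0], [0, 0, 3, 0], [0, 0, 0, 3]]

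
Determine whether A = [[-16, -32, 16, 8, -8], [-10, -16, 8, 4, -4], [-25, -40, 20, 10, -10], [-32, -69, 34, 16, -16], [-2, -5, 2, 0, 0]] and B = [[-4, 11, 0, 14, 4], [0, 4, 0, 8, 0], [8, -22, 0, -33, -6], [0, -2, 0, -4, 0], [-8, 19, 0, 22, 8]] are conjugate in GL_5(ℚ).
Two matrices over a field are similar if and only if they have the same invariant factors.

Both A and B have characteristic polynomial x^4(x - 4) and minimal polynomial x^2(x - 4). Computing further, both have invariant factors x^2, x^2(x - 4). Hence A and B are similar.

Yes.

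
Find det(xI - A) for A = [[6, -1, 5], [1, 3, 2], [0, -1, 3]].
xI - A = [[x - 6, 1, -5], [-1, x - 3, -2], [0, 1, x - 3]].

Expanding det(xI - A) along the first row:
det(xI - A) = + (x - 6)·det([[x - 3, -2], [1, x - 3]]) - (1)·det([[-1, -2], [0, x - 3]]) + (-5)·det([[-1, x - 3], [0, 1]]).

Evaluating gives χ_A(x) = x^3 - 12x^2 + 48x - 64 = (x - 4)^3.

χ_A(x) = (x - 4)^3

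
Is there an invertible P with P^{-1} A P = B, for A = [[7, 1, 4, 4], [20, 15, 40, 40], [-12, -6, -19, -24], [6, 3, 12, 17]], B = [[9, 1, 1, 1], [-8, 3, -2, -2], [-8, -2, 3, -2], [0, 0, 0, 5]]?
Two matrices over a field are similar if and only if they have the same invariant factors.

Both A and B have characteristic polynomial (x - 5)^4 and minimal polynomial (x - 5)^2. Computing further, both have invariant factors x - 5, x - 5, (x - 5)^2. Hence A and B are similar.

Yes.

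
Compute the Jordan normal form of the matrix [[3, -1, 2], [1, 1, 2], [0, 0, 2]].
The characteristic polynomial is det(xI - A) = (x - 2)^3, so the eigenvalues are 2 (algebraic multiplicity 3).

For λ = 2: rank(A - 2I) = 1, rank((A - 2I)^2) = 0. The eigenspace has dimension 3 - 1 = 2, so there are 2 Jordan blocks; the rank sequence gives block sizes [2, 1].

Assembling the blocks gives the Jordan form J above.

J = [[2, 1, 0], [0, 2, 0], [0, 0, 2]]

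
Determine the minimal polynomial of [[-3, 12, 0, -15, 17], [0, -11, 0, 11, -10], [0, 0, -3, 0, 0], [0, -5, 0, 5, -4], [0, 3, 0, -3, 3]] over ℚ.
The characteristic polynomial factors as x^2(x + 3)^3. The minimal polynomial is ∏(x - λ)^{k_λ} where k_λ is the size of the largest Jordan block at λ.

For λ = -3: rank(A + 3I) = 3, and the largest Jordan block has size 2 (the smallest k with rank((A + 3I)^k) = rank((A + 3I)^(k+1))).
For λ = 0: rank(A) = 4, and the largest Jordan block has size 2 (the smallest k with rank(A^k) = rank(A^(k+1))).

So m_A(x) = x^2(x + 3)^2.

m_A(x) = x^2(x + 3)^2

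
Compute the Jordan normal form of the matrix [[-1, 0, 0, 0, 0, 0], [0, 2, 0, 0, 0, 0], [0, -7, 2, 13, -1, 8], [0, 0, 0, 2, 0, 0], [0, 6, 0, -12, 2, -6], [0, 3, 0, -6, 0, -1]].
The characteristic polynomial is det(xI - A) = (x - 2)^4(x + 1)^2, so the eigenvalues are -1 (algebraic multiplicity 2), 2 (algebraic multiplicity 4).

For λ = -1: rank(A + I) = 4. The eigenspace has dimension 6 - 4 = 2, so there are 2 Jordan blocks; the rank sequence gives block sizes [1, 1].

For λ = 2: rank(A - 2I) = 3, rank((A - 2I)^2) = 2. The eigenspace has dimension 6 - 3 = 3, so there are 3 Jordan blocks; the rank sequence gives block sizes [2, 1, 1].

Assembling the blocks gives the Jordan form J above.

J = [[-1, 0, 0, 0, 0, 0], [0, -1, 0, 0, 0, 0], [0, 0, 2, 1, 0, 0], [0, 0, 0, 2, 0, 0], [0, 0, 0, 0, 2, 0], [0, 0, 0, 0, 0, 2]]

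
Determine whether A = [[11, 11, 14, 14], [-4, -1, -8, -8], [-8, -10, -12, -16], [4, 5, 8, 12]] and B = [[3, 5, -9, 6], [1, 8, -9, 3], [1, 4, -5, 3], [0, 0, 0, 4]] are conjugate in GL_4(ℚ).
Yes.

Two matrices over a field are similar if and only if they have the same invariant factors.

Both A and B have characteristic polynomial (x - 4)^2(x - 1)^2 and minimal polynomial (x - 4)(x - 1)^2. Computing further, both have invariant factors x - 4, (x - 4)(x - 1)^2. Hence A and B are similar.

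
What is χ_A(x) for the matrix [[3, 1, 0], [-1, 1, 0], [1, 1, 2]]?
χ_A(x) = (x - 2)^3

xI - A = [[x - 3, -1, 0], [1, x - 1, 0], [-1, -1, x - 2]].

Expanding det(xI - A) along the first row:
det(xI - A) = + (x - 3)·det([[x - 1, 0], [-1, x - 2]]) - (-1)·det([[1, 0], [-1, x - 2]]) + (0)·det([[1, x - 1], [-1, -1]]).

Evaluating gives χ_A(x) = x^3 - 6x^2 + 12x - 8 = (x - 2)^3.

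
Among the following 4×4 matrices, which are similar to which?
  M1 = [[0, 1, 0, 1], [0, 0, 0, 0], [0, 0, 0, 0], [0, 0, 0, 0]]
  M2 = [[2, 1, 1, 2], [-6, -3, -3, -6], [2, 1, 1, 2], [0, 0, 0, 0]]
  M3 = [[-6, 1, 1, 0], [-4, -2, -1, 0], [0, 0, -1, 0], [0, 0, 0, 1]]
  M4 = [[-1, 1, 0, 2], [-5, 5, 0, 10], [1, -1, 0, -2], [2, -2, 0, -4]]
2 classes: {M1, M2, M4}, {M3}

Characteristic polynomials: χ_{M1} = x^4, χ_{M2} = x^4, χ_{M3} = (x - 1)(x + 1)(x + 4)^2, χ_{M4} = x^4.

{M1, M2, M4}: invariant factors x, x, x^2.

{M3}: invariant factors (x - 1)(x + 1)(x + 4)^2.

Matrices are similar if and only if their invariant-factor lists agree; the partition into similarity classes is {M1, M2, M4}, {M3}.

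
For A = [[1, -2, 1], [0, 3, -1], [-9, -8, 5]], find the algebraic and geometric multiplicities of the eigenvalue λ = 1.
The characteristic polynomial is (x - 4)^2(x - 1), so the factor x - 1 appears with exponent 1: the algebraic multiplicity is 1.

rank(A - I) = 2, so the eigenspace has dimension 3 - 2 = 1: the geometric multiplicity is 1.

algebraic multiplicity 1, geometric multiplicity 1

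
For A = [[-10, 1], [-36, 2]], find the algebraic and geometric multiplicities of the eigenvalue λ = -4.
The characteristic polynomial is (x + 4)^2, so the factor x + 4 appears with exponent 2: the algebraic multiplicity is 2.

rank(A + 4I) = 1, so the eigenspace has dimension 2 - 1 = 1: the geometric multiplicity is 1.

Since 1 < 2, A is not diagonalizable.

algebraic multiplicity 2, geometric multiplicity 1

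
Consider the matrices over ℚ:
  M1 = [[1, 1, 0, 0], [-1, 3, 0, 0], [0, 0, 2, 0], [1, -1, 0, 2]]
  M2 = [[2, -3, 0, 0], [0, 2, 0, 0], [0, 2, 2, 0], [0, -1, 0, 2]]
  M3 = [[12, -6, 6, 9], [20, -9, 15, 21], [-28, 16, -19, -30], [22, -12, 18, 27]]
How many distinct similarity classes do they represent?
2 classes: {M1, M2}, {M3}

Characteristic polynomials: χ_{M1} = (x - 2)^4, χ_{M2} = (x - 2)^4, χ_{M3} = (x - 3)^3(x - 2).

{M1, M2}: invariant factors x - 2, x - 2, (x - 2)^2.

{M3}: invariant factors x - 3, (x - 3)^2(x - 2).

Matrices are similar if and only if their invariant-factor lists agree; the partition into similarity classes is {M1, M2}, {M3}.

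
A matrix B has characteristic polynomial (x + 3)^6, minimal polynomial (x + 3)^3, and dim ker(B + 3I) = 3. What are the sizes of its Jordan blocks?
λ = -3: algebraic multiplicity 6 (exponent in χ_B), largest block size 3 (exponent in m_B), 3 blocks (geometric multiplicity). These force block sizes [3, 2, 1].

Jordan blocks: (-3, 3), (-3, 2), (-3, 1)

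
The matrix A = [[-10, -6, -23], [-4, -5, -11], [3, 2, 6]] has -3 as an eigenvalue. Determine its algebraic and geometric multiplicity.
algebraic multiplicity 3, geometric multiplicity 1

The characteristic polynomial is (x + 3)^3, so the factor x + 3 appears with exponent 3: the algebraic multiplicity is 3.

rank(A + 3I) = 2, so the eigenspace has dimension 3 - 2 = 1: the geometric multiplicity is 1.

Since 1 < 3, A is not diagonalizable.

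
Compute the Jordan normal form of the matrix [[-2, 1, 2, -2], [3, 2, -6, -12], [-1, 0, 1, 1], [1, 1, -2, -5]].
The characteristic polynomial is det(xI - A) = (x + 1)^4, so the eigenvalues are -1 (algebraic multiplicity 4).

For λ = -1: rank(A + I) = 2, rank((A + I)^2) = 0. The eigenspace has dimension 4 - 2 = 2, so there are 2 Jordan blocks; the rank sequence gives block sizes [2, 2].

Assembling the blocks gives the Jordan form J above.

J = [[-1, 1, 0, 0], [0, -1, 0, 0], [0, 0, -1, 1], [0, 0, 0, -1]]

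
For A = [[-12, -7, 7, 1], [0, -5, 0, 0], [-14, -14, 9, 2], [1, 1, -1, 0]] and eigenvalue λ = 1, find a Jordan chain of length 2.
We seek v_1 ∈ ker((A - I)^2) \ ker(A - I), then set v_{i+1} = (A - I) v_i.

One such chain is v_1 = [[0, 0, 0, 1]]^T, v_2 = [[1, 0, 2, -1]]^T. Check: (A - I) v_2 = [[0, 0, 0, 0]]^T = 0.

v_1 = [[0, 0, 0, 1]]^T, v_2 = [[1, 0, 2, -1]]^T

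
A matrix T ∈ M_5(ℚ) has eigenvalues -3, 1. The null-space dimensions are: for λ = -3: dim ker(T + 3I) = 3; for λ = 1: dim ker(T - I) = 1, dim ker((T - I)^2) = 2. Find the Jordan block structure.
Jordan blocks: (-3, 1), (-3, 1), (-3, 1), (1, 2)

λ = -3: successive nullity increments [3] count blocks of size ≥ k; block sizes are [1, 1, 1].
λ = 1: successive nullity increments [1, 1] count blocks of size ≥ k; block sizes are [2].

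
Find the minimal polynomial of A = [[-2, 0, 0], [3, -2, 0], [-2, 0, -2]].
The characteristic polynomial factors as (x + 2)^3. The minimal polynomial is ∏(x - λ)^{k_λ} where k_λ is the size of the largest Jordan block at λ.

For λ = -2: rank(A + 2I) = 1, and the largest Jordan block has size 2 (the smallest k with rank((A + 2I)^k) = rank((A + 2I)^(k+1))).

So m_A(x) = (x + 2)^2.

m_A(x) = (x + 2)^2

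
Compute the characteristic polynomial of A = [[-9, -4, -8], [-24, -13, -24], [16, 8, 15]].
xI - A = [[x + 9, 4, 8], [24, x + 13, 24], [-16, -8, x - 15]].

Expanding det(xI - A) along the first row:
det(xI - A) = + (x + 9)·det([[x + 13, 24], [-8, x - 15]]) - (4)·det([[24, 24], [-16, x - 15]]) + (8)·det([[24, x + 13], [-16, -8]]).

Evaluating gives χ_A(x) = x^3 + 7x^2 + 11x + 5 = (x + 1)^2(x + 5).

χ_A(x) = (x + 1)^2(x + 5)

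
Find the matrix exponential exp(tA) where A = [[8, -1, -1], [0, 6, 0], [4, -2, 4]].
e^{tA} = [[(2*t + 1)*e^{6*t}, -t*e^{6*t}, -t*e^{6*t}], [0, e^{6*t}, 0], [4*t*e^{6*t}, -2*t*e^{6*t}, (1 - 2*t)*e^{6*t}]]

A has Jordan form J = [[6, 1, 0], [0, 6, 0], [0, 0, 6]] with A = PJP^{-1}, so e^{tA} = P e^{tJ} P^{-1}.

For a Jordan block J_k(λ), e^{tJ_k(λ)} = e^{λt} · (I + tN + t^2 N^2/2! + ... + t^{k-1} N^{k-1}/(k-1)!) where N is the nilpotent superdiagonal part.

Assembling the blocks and conjugating back gives the entries of e^{tA} as shown above.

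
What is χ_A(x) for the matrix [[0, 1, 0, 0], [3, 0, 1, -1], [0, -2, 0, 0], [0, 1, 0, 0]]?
xI - A = [[x, -1, 0, 0], [-3, x, -1, 1], [0, 2, x, 0], [0, -1, 0, x]].

Expanding det(xI - A) along the first row:
det(xI - A) = + (x)·det([[x, -1, 1], [2, x, 0], [-1, 0, x]]) - (-1)·det([[-3, -1, 1], [0, x, 0], [0, 0, x]]) + (0)·det([[-3, x, 1], [0, 2, 0], [0, -1, x]]) - (0)·det([[-3, x, -1], [0, 2, x], [0, -1, 0]]).

Evaluating gives χ_A(x) = x^4.

χ_A(x) = x^4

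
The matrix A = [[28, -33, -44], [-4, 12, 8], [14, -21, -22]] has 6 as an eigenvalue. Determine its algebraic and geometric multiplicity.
The characteristic polynomial is (x - 6)^3, so the factor x - 6 appears with exponent 3: the algebraic multiplicity is 3.

rank(A - 6I) = 1, so the eigenspace has dimension 3 - 1 = 2: the geometric multiplicity is 2.

Since 2 < 3, A is not diagonalizable.

algebraic multiplicity 3, geometric multiplicity 2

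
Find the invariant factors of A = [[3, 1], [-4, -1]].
The Jordan structure of A has elementary divisors (x - 1)^2. Arranging the block sizes at each eigenvalue in decreasing order and taking row products gives the invariant factors.

Invariant factors (smallest first, each dividing the next): (x - 1)^2.

Check: the last factor (x - 1)^2 is the minimal polynomial, and the product (x - 1)^2 is the characteristic polynomial.

(x - 1)^2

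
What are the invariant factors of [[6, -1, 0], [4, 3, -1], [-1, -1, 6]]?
(x - 5)^3

The Jordan structure of A has elementary divisors (x - 5)^3. Arranging the block sizes at each eigenvalue in decreasing order and taking row products gives the invariant factors.

Invariant factors (smallest first, each dividing the next): (x - 5)^3.

Check: the last factor (x - 5)^3 is the minimal polynomial, and the product (x - 5)^3 is the characteristic polynomial.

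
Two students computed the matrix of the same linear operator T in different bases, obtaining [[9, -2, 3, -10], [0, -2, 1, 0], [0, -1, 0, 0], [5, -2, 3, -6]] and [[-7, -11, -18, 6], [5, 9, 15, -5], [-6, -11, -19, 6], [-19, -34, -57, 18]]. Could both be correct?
Both have characteristic polynomial (x - 4)(x + 1)^3, but the minimal polynomial of A is (x - 4)(x + 1)^3 while the minimal polynomial of B is (x - 4)(x + 1)^2. The minimal polynomial is a similarity invariant, so A and B are not similar.

No.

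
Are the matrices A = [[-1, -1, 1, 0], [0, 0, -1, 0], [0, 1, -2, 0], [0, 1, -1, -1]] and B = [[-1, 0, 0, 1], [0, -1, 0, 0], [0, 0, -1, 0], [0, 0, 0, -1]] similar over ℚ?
Two matrices over a field are similar if and only if they have the same invariant factors.

Both A and B have characteristic polynomial (x + 1)^4 and minimal polynomial (x + 1)^2. Computing further, both have invariant factors x + 1, x + 1, (x + 1)^2. Hence A and B are similar.

Yes.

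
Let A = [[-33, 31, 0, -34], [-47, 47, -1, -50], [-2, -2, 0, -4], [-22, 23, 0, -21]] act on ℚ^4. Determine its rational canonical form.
R = [[0, 0, 0, -64], [1, 0, 0, -16], [0, 1, 0, -12], [0, 0, 1, -7]]

The invariant factors of A (the non-unit diagonal entries of the Smith normal form of xI - A over ℚ[x]) are (x + 4)^2(x^2 - x + 4), each dividing the next. The characteristic polynomial is their product, (x + 4)^2(x^2 - x + 4).

The rational canonical form is the block-diagonal matrix of companion matrices C(f_i):
R = [[0, 0, 0, -64], [1, 0, 0, -16], [0, 1, 0, -12], [0, 0, 1, -7]].

Note the characteristic polynomial does not split into linear factors over ℚ, so A has no Jordan form over ℚ; the rational canonical form exists over any field.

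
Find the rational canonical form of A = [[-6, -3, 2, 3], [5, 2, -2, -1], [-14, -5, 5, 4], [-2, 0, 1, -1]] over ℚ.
R = [[0, 0, 0, 0], [1, 0, 0, -5], [0, 1, 0, -2], [0, 0, 1, 0]]

The invariant factors of A (the non-unit diagonal entries of the Smith normal form of xI - A over ℚ[x]) are x(x^3 + 2x + 5), each dividing the next. The characteristic polynomial is their product, x(x^3 + 2x + 5).

The rational canonical form is the block-diagonal matrix of companion matrices C(f_i):
R = [[0, 0, 0, 0], [1, 0, 0, -5], [0, 1, 0, -2], [0, 0, 1, 0]].

Note the characteristic polynomial does not split into linear factors over ℚ, so A has no Jordan form over ℚ; the rational canonical form exists over any field.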